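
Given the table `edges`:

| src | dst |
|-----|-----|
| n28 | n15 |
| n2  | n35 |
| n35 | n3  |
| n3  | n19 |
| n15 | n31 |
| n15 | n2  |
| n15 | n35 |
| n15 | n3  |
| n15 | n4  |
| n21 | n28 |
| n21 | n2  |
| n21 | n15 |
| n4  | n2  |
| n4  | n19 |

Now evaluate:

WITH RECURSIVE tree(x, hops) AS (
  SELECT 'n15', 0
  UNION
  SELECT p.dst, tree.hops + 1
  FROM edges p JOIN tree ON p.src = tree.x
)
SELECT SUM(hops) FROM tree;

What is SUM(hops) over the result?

35

Base: (n15, hops=0).
Iteration 1: edges from {n15} -> (n2, hops=1), (n3, hops=1), (n31, hops=1), (n35, hops=1), (n4, hops=1).
Iteration 2: edges from {n2,n3,n31,n35,n4} -> (n19, hops=2), (n2, hops=2), (n3, hops=2), (n35, hops=2). [UNION drops 1 duplicate row(s)]
Iteration 3: edges from {n19,n2,n3,n35} -> (n19, hops=3), (n3, hops=3), (n35, hops=3).
Iteration 4: edges from {n19,n3,n35} -> (n19, hops=4), (n3, hops=4).
Iteration 5: edges from {n19,n3} -> (n19, hops=5).
Iteration 6: no outgoing edges from {n19}; recursion stops.
SUM(hops) = 0 + 1 + 1 + 1 + 1 + 1 + 2 + 2 + 2 + 2 + 3 + 3 + 3 + 4 + 4 + 5 = 35.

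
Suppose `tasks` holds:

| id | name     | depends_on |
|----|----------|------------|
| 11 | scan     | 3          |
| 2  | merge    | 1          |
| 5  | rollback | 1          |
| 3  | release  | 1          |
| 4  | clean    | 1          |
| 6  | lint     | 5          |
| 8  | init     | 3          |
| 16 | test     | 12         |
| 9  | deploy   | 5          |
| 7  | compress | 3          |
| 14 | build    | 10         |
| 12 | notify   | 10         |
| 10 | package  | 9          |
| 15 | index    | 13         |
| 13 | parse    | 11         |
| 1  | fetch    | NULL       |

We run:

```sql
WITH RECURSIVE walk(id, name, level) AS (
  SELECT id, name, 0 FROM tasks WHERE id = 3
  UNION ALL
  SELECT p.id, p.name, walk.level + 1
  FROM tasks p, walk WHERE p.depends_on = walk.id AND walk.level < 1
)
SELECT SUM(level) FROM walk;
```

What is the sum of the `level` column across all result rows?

3

Base: id=3 (release) at level 0.
Iteration 1: rows with depends_on in {3} -> compress (id 7, level 1), init (id 8, level 1), scan (id 11, level 1).
Iteration 2: level < 1 fails for all current rows; recursion stops.
SUM(level) = 0 + 1 + 1 + 1 = 3.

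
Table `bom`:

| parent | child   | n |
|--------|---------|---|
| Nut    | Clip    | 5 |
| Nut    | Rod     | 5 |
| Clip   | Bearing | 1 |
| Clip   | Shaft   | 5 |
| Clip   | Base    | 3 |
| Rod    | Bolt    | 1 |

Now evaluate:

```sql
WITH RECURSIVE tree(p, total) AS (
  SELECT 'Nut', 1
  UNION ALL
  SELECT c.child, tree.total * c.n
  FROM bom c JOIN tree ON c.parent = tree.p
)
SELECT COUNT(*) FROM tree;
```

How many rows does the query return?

7

Base: (Nut, total=1).
Iteration 1: components of {Nut} -> Clip = 1*5 = 5, Rod = 1*5 = 5.
Iteration 2: components of {Clip,Rod} -> Base = 5*3 = 15, Bearing = 5*1 = 5, Bolt = 5*1 = 5, Shaft = 5*5 = 25.
Iteration 3: no further components; recursion stops.
Total rows emitted: 7.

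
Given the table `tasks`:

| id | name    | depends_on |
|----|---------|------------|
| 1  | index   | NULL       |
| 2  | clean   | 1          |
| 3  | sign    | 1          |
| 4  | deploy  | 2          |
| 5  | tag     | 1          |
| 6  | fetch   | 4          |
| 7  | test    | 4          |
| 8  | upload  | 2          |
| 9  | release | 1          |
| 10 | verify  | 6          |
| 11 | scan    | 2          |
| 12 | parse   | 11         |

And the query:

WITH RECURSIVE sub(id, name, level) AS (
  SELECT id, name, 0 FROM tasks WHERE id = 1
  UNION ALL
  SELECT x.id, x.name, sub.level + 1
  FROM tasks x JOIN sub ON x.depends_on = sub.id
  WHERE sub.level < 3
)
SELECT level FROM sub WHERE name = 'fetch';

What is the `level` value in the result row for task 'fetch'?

Base: id=1 (index) at level 0.
Iteration 1: rows with depends_on in {1} -> clean (id 2, level 1), sign (id 3, level 1), tag (id 5, level 1), release (id 9, level 1).
Iteration 2: rows with depends_on in {2,3,5,9} -> deploy (id 4, level 2), upload (id 8, level 2), scan (id 11, level 2).
Iteration 3: rows with depends_on in {4,8,11} -> fetch (id 6, level 3), test (id 7, level 3), parse (id 12, level 3).
Iteration 4: level < 3 fails for all current rows; recursion stops.

3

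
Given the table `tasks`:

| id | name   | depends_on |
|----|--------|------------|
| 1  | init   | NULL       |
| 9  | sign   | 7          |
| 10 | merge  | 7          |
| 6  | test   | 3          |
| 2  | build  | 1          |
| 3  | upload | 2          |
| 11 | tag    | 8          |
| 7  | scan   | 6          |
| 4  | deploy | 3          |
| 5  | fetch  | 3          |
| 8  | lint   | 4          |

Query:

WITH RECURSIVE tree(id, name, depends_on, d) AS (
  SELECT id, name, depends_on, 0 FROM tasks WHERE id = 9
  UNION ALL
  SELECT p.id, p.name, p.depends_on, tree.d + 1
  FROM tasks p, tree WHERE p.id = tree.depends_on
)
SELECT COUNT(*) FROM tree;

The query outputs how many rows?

6

Base: id=9 (sign), depends_on=7, d 0.
Iteration 1: join on id=7 -> scan (id 7, depends_on=6, d 1).
Iteration 2: join on id=6 -> test (id 6, depends_on=3, d 2).
Iteration 3: join on id=3 -> upload (id 3, depends_on=2, d 3).
Iteration 4: join on id=2 -> build (id 2, depends_on=1, d 4).
Iteration 5: join on id=1 -> init (id 1, depends_on=NULL, d 5).
Iteration 6: depends_on is NULL; no match; recursion stops.
Total rows emitted: 6.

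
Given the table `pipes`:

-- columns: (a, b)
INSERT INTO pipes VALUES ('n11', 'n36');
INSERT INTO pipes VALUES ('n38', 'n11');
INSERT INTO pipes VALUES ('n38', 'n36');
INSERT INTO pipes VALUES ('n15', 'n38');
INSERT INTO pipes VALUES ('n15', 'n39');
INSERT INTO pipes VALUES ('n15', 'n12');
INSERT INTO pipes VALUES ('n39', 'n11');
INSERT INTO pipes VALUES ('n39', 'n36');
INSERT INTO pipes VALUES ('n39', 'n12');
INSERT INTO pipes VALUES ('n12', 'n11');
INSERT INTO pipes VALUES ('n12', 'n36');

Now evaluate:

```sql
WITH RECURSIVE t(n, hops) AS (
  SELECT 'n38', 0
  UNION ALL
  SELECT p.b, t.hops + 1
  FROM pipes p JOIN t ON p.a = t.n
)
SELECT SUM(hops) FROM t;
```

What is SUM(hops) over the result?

Base: (n38, hops=0).
Iteration 1: edges from {n38} -> (n11, hops=1), (n36, hops=1).
Iteration 2: edges from {n11,n36} -> (n36, hops=2).
Iteration 3: no outgoing edges from {n36}; recursion stops.
SUM(hops) = 0 + 1 + 1 + 2 = 4.

4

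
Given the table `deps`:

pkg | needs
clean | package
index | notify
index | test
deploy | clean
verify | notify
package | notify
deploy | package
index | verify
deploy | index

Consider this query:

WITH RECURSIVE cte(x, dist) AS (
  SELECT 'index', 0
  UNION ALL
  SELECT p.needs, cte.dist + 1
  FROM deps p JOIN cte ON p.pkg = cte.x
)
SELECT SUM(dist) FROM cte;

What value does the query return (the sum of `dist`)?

Base: (index, dist=0).
Iteration 1: edges from {index} -> (notify, dist=1), (test, dist=1), (verify, dist=1).
Iteration 2: edges from {notify,test,verify} -> (notify, dist=2).
Iteration 3: no outgoing edges from {notify}; recursion stops.
SUM(dist) = 0 + 1 + 1 + 1 + 2 = 5.

5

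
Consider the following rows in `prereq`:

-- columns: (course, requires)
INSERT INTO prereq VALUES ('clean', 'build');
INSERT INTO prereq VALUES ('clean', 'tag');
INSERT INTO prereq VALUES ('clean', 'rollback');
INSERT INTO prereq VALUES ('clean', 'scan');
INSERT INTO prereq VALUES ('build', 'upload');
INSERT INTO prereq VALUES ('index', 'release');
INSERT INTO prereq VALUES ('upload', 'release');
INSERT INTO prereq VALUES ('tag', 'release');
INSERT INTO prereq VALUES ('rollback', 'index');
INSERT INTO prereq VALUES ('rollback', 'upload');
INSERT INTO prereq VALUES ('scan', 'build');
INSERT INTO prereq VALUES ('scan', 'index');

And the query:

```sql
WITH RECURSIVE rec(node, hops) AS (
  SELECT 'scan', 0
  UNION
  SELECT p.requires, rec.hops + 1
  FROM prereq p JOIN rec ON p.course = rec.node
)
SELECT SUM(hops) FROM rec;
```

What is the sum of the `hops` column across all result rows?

9

Base: (scan, hops=0).
Iteration 1: edges from {scan} -> (build, hops=1), (index, hops=1).
Iteration 2: edges from {build,index} -> (release, hops=2), (upload, hops=2).
Iteration 3: edges from {release,upload} -> (release, hops=3).
Iteration 4: no outgoing edges from {release}; recursion stops.
SUM(hops) = 0 + 1 + 1 + 2 + 2 + 3 = 9.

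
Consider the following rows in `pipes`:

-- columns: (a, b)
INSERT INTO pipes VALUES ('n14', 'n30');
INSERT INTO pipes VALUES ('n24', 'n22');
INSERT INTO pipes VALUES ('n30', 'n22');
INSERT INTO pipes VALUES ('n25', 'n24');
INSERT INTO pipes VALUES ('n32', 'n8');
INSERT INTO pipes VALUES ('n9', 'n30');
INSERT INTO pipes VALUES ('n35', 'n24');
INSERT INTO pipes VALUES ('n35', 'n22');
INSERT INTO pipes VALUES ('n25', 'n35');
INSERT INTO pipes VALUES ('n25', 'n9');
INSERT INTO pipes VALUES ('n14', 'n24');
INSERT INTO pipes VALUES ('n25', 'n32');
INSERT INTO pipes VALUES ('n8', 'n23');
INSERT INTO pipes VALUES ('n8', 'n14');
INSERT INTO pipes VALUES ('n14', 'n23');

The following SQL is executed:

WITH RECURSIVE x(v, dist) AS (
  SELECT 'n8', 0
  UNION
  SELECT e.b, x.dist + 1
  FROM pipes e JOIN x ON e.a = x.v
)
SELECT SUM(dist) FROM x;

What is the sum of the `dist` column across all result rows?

11

Base: (n8, dist=0).
Iteration 1: edges from {n8} -> (n14, dist=1), (n23, dist=1).
Iteration 2: edges from {n14,n23} -> (n23, dist=2), (n24, dist=2), (n30, dist=2).
Iteration 3: edges from {n23,n24,n30} -> (n22, dist=3). [UNION drops 1 duplicate row(s)]
Iteration 4: no outgoing edges from {n22}; recursion stops.
SUM(dist) = 0 + 1 + 1 + 2 + 2 + 2 + 3 = 11.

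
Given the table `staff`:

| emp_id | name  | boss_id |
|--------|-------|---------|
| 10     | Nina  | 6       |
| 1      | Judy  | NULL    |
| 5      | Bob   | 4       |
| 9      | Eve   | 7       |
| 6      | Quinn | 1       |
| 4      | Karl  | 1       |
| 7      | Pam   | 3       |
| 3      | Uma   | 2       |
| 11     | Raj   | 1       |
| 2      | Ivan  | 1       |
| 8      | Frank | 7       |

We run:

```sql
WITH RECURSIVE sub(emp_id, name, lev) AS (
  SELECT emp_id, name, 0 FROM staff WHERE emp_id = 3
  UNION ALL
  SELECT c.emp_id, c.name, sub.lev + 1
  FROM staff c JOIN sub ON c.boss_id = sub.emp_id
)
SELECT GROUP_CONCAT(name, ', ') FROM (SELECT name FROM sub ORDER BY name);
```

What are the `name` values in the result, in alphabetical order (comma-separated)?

Base: emp_id=3 (Uma) at lev 0.
Iteration 1: rows with boss_id in {3} -> Pam (id 7, lev 1).
Iteration 2: rows with boss_id in {7} -> Frank (id 8, lev 2), Eve (id 9, lev 2).
Iteration 3: no rows with boss_id in {8,9}; recursion stops.

Eve, Frank, Pam, Uma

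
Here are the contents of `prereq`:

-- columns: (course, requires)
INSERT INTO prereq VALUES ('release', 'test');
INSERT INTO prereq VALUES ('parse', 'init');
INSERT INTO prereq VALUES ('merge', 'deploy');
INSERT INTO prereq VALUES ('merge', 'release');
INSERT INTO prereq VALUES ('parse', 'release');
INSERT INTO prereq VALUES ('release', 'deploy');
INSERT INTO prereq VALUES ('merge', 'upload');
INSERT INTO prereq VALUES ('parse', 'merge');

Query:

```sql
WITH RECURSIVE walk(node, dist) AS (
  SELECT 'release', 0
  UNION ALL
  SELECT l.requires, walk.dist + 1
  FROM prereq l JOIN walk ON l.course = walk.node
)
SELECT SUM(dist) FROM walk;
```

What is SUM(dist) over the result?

Base: (release, dist=0).
Iteration 1: edges from {release} -> (deploy, dist=1), (test, dist=1).
Iteration 2: no outgoing edges from {deploy,test}; recursion stops.
SUM(dist) = 0 + 1 + 1 = 2.

2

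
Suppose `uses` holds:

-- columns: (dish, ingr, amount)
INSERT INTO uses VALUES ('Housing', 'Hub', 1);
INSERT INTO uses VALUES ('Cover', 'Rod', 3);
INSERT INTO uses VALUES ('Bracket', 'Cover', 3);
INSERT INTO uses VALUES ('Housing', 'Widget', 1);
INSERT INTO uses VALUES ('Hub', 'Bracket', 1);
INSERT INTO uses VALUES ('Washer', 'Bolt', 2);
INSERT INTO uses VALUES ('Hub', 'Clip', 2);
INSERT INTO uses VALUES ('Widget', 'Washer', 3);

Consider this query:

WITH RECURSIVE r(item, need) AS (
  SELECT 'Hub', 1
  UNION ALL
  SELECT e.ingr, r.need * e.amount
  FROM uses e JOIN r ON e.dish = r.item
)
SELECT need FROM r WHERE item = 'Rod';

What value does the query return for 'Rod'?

9

Base: (Hub, need=1).
Iteration 1: components of {Hub} -> Bracket = 1*1 = 1, Clip = 1*2 = 2.
Iteration 2: components of {Bracket,Clip} -> Cover = 1*3 = 3.
Iteration 3: components of {Cover} -> Rod = 3*3 = 9.
Iteration 4: no further components; recursion stops.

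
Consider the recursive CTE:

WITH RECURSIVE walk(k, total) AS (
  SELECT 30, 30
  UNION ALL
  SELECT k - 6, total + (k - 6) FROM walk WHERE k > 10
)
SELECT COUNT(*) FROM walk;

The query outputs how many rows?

Base: k=30, total=30.
Iteration 1: 30 > 10 holds -> k = 30 - 6 = 24, total = 30 + 24 = 54.
Iteration 2: 24 > 10 holds -> k = 24 - 6 = 18, total = 54 + 18 = 72.
Iteration 3: 18 > 10 holds -> k = 18 - 6 = 12, total = 72 + 12 = 84.
Iteration 4: 12 > 10 holds -> k = 12 - 6 = 6, total = 84 + 6 = 90.
Iteration 5: 6 > 10 fails; recursion stops.
Total rows emitted: 5.

5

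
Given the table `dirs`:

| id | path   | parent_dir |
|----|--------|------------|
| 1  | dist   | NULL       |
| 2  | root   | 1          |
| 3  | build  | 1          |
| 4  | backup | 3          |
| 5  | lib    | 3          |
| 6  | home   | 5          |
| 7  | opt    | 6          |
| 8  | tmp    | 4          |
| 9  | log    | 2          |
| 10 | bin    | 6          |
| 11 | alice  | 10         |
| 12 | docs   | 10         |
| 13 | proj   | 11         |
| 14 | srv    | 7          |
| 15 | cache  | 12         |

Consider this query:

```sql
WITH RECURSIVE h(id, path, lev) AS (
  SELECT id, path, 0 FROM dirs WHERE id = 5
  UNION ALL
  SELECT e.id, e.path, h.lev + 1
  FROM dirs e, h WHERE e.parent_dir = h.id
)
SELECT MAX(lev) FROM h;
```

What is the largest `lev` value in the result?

Base: id=5 (lib) at lev 0.
Iteration 1: rows with parent_dir in {5} -> home (id 6, lev 1).
Iteration 2: rows with parent_dir in {6} -> opt (id 7, lev 2), bin (id 10, lev 2).
Iteration 3: rows with parent_dir in {7,10} -> alice (id 11, lev 3), docs (id 12, lev 3), srv (id 14, lev 3).
Iteration 4: rows with parent_dir in {11,12,14} -> proj (id 13, lev 4), cache (id 15, lev 4).
Iteration 5: no rows with parent_dir in {13,15}; recursion stops.
lev values: 0, 1, 2, 2, 3, 3, 3, 4, 4; the maximum is 4.

4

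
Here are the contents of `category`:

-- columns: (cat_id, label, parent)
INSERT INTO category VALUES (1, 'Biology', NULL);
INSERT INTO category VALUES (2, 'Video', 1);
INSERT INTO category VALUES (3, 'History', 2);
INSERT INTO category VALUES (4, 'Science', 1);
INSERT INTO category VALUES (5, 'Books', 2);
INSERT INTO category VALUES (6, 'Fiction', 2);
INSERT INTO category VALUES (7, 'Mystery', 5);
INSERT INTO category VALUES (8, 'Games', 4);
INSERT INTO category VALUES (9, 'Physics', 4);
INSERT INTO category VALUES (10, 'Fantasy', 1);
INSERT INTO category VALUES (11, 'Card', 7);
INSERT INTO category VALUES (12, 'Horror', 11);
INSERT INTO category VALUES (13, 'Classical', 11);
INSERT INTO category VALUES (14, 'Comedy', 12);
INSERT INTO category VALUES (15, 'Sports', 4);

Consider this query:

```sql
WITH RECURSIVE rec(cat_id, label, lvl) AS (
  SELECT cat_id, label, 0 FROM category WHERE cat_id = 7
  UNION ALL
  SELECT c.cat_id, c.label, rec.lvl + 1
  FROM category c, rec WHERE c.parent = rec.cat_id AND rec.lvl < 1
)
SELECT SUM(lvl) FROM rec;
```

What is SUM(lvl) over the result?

1

Base: cat_id=7 (Mystery) at lvl 0.
Iteration 1: rows with parent in {7} -> Card (id 11, lvl 1).
Iteration 2: lvl < 1 fails for all current rows; recursion stops.
SUM(lvl) = 0 + 1 = 1.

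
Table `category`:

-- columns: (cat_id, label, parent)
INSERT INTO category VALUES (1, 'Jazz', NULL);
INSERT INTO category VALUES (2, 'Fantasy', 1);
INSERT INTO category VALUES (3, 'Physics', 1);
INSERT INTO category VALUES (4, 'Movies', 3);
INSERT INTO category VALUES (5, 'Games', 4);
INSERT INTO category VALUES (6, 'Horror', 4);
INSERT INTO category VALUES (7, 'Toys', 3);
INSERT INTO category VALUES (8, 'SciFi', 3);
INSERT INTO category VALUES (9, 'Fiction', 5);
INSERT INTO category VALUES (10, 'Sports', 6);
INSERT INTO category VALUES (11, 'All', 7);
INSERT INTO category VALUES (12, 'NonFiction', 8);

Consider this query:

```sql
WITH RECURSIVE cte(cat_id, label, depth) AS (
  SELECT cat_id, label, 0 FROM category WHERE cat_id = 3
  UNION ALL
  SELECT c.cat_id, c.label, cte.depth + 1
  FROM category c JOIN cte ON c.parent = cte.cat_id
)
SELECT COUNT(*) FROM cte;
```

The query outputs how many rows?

10

Base: cat_id=3 (Physics) at depth 0.
Iteration 1: rows with parent in {3} -> Movies (id 4, depth 1), Toys (id 7, depth 1), SciFi (id 8, depth 1).
Iteration 2: rows with parent in {4,7,8} -> Games (id 5, depth 2), Horror (id 6, depth 2), All (id 11, depth 2), NonFiction (id 12, depth 2).
Iteration 3: rows with parent in {5,6,11,12} -> Fiction (id 9, depth 3), Sports (id 10, depth 3).
Iteration 4: no rows with parent in {9,10}; recursion stops.
Total rows emitted: 10.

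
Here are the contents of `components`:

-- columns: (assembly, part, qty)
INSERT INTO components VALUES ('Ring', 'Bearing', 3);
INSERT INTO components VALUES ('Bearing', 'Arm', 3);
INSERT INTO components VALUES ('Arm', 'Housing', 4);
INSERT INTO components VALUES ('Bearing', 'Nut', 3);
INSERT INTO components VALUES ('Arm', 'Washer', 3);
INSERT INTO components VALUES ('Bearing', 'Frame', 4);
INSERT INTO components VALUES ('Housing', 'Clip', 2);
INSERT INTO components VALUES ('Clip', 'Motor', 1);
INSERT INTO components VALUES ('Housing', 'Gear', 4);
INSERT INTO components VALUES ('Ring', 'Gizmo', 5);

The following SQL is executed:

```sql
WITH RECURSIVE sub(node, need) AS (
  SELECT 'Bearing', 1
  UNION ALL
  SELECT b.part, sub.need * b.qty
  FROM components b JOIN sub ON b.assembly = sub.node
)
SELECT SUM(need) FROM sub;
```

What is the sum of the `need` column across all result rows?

128

Base: (Bearing, need=1).
Iteration 1: components of {Bearing} -> Arm = 1*3 = 3, Frame = 1*4 = 4, Nut = 1*3 = 3.
Iteration 2: components of {Arm,Frame,Nut} -> Housing = 3*4 = 12, Washer = 3*3 = 9.
Iteration 3: components of {Housing,Washer} -> Clip = 12*2 = 24, Gear = 12*4 = 48.
Iteration 4: components of {Clip,Gear} -> Motor = 24*1 = 24.
Iteration 5: no further components; recursion stops.
SUM(need) = 1 + 3 + 3 + 4 + 12 + 9 + 24 + 48 + 24 = 128.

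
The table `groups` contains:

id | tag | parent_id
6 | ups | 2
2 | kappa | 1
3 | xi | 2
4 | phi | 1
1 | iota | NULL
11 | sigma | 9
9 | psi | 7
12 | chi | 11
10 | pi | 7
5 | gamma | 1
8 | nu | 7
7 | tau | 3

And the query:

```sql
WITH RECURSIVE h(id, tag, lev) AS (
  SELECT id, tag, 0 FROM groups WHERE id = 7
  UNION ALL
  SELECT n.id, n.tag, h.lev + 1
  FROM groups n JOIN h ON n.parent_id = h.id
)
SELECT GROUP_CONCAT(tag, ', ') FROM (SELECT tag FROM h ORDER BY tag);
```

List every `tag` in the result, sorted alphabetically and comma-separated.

Base: id=7 (tau) at lev 0.
Iteration 1: rows with parent_id in {7} -> nu (id 8, lev 1), psi (id 9, lev 1), pi (id 10, lev 1).
Iteration 2: rows with parent_id in {8,9,10} -> sigma (id 11, lev 2).
Iteration 3: rows with parent_id in {11} -> chi (id 12, lev 3).
Iteration 4: no rows with parent_id in {12}; recursion stops.

chi, nu, pi, psi, sigma, tau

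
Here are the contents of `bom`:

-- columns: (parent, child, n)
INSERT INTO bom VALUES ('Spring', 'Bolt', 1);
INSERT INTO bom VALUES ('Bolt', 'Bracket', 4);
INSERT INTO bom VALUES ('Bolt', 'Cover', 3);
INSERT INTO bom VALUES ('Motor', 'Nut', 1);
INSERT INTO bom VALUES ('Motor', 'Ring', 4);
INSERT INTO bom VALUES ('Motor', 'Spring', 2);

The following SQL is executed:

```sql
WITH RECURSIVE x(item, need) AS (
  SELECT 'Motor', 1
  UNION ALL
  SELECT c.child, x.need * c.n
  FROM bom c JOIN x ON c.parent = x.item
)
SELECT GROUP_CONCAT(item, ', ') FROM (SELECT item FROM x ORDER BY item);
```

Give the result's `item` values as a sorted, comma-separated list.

Base: (Motor, need=1).
Iteration 1: components of {Motor} -> Nut = 1*1 = 1, Ring = 1*4 = 4, Spring = 1*2 = 2.
Iteration 2: components of {Nut,Ring,Spring} -> Bolt = 2*1 = 2.
Iteration 3: components of {Bolt} -> Bracket = 2*4 = 8, Cover = 2*3 = 6.
Iteration 4: no further components; recursion stops.

Bolt, Bracket, Cover, Motor, Nut, Ring, Spring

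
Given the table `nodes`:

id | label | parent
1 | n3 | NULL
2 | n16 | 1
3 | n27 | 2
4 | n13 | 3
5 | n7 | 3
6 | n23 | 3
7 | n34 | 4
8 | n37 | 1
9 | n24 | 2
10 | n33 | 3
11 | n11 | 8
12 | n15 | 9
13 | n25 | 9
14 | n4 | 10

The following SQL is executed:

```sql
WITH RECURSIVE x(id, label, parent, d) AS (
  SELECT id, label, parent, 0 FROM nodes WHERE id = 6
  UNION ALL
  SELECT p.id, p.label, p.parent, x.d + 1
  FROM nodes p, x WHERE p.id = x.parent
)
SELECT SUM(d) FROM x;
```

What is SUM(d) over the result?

Base: id=6 (n23), parent=3, d 0.
Iteration 1: join on id=3 -> n27 (id 3, parent=2, d 1).
Iteration 2: join on id=2 -> n16 (id 2, parent=1, d 2).
Iteration 3: join on id=1 -> n3 (id 1, parent=NULL, d 3).
Iteration 4: parent is NULL; no match; recursion stops.
SUM(d) = 0 + 1 + 2 + 3 = 6.

6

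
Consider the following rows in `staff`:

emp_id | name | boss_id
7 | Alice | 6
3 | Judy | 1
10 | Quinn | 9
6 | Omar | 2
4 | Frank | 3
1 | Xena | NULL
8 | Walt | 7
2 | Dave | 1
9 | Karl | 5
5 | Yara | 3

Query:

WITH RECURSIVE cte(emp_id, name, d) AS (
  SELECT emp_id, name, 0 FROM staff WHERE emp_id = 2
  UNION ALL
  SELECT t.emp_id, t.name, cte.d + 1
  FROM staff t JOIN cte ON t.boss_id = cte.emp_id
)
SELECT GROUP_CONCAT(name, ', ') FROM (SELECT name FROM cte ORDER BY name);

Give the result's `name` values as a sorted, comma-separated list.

Alice, Dave, Omar, Walt

Base: emp_id=2 (Dave) at d 0.
Iteration 1: rows with boss_id in {2} -> Omar (id 6, d 1).
Iteration 2: rows with boss_id in {6} -> Alice (id 7, d 2).
Iteration 3: rows with boss_id in {7} -> Walt (id 8, d 3).
Iteration 4: no rows with boss_id in {8}; recursion stops.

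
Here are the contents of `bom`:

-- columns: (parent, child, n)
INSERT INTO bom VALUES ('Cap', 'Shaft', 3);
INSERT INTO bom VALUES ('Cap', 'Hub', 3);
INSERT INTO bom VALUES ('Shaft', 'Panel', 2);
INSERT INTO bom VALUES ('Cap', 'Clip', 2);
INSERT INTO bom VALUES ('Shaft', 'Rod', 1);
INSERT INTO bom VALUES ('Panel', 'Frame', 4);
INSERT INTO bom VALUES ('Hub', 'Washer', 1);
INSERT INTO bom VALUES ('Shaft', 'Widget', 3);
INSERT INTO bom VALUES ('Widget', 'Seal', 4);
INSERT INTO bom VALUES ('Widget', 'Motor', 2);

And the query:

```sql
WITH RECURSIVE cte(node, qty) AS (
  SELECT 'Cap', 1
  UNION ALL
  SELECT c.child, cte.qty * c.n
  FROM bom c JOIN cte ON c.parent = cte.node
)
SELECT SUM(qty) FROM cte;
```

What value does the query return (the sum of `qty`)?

108

Base: (Cap, qty=1).
Iteration 1: components of {Cap} -> Clip = 1*2 = 2, Hub = 1*3 = 3, Shaft = 1*3 = 3.
Iteration 2: components of {Clip,Hub,Shaft} -> Panel = 3*2 = 6, Rod = 3*1 = 3, Washer = 3*1 = 3, Widget = 3*3 = 9.
Iteration 3: components of {Panel,Rod,Washer,Widget} -> Frame = 6*4 = 24, Motor = 9*2 = 18, Seal = 9*4 = 36.
Iteration 4: no further components; recursion stops.
SUM(qty) = 1 + 3 + 3 + 2 + 6 + 3 + 9 + 3 + 24 + 36 + 18 = 108.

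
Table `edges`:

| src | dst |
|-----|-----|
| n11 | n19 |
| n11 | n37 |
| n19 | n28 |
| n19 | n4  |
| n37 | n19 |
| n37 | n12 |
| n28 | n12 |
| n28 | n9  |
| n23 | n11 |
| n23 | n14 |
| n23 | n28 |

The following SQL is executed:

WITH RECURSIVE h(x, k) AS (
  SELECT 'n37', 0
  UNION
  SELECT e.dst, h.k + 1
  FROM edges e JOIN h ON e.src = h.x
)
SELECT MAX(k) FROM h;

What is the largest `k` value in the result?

3

Base: (n37, k=0).
Iteration 1: edges from {n37} -> (n12, k=1), (n19, k=1).
Iteration 2: edges from {n12,n19} -> (n28, k=2), (n4, k=2).
Iteration 3: edges from {n28,n4} -> (n12, k=3), (n9, k=3).
Iteration 4: no outgoing edges from {n12,n9}; recursion stops.
k values: 0, 1, 1, 2, 2, 3, 3; the maximum is 3.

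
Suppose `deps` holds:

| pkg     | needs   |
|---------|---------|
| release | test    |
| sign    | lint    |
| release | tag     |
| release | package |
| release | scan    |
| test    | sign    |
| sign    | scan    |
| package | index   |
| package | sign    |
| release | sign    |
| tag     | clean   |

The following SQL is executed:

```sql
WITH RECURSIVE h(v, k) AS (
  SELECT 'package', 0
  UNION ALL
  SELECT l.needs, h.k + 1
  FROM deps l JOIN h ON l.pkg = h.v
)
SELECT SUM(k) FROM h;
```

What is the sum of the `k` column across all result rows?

6

Base: (package, k=0).
Iteration 1: edges from {package} -> (index, k=1), (sign, k=1).
Iteration 2: edges from {index,sign} -> (lint, k=2), (scan, k=2).
Iteration 3: no outgoing edges from {lint,scan}; recursion stops.
SUM(k) = 0 + 1 + 1 + 2 + 2 = 6.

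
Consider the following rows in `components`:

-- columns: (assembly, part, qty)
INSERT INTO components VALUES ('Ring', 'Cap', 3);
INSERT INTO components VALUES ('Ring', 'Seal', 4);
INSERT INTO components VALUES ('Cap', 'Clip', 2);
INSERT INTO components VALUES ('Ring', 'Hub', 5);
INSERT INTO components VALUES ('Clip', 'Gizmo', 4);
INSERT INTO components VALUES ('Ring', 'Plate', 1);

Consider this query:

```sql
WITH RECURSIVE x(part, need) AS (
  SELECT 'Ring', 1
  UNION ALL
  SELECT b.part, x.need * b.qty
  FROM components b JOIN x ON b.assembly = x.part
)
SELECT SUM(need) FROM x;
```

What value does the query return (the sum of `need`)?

44

Base: (Ring, need=1).
Iteration 1: components of {Ring} -> Cap = 1*3 = 3, Hub = 1*5 = 5, Plate = 1*1 = 1, Seal = 1*4 = 4.
Iteration 2: components of {Cap,Hub,Plate,Seal} -> Clip = 3*2 = 6.
Iteration 3: components of {Clip} -> Gizmo = 6*4 = 24.
Iteration 4: no further components; recursion stops.
SUM(need) = 1 + 3 + 4 + 1 + 5 + 6 + 24 = 44.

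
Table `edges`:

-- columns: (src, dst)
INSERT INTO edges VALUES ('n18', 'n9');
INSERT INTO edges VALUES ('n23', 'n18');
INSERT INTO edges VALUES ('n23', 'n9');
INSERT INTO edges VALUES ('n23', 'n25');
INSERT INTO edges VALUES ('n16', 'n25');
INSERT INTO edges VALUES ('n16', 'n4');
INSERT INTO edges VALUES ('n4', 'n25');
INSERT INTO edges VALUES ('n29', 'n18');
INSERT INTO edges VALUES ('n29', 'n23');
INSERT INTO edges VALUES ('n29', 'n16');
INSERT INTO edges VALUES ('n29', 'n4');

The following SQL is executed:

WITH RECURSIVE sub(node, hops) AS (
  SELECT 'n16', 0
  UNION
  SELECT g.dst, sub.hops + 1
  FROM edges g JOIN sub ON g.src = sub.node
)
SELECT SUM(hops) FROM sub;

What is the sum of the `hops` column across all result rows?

4

Base: (n16, hops=0).
Iteration 1: edges from {n16} -> (n25, hops=1), (n4, hops=1).
Iteration 2: edges from {n25,n4} -> (n25, hops=2).
Iteration 3: no outgoing edges from {n25}; recursion stops.
SUM(hops) = 0 + 1 + 1 + 2 = 4.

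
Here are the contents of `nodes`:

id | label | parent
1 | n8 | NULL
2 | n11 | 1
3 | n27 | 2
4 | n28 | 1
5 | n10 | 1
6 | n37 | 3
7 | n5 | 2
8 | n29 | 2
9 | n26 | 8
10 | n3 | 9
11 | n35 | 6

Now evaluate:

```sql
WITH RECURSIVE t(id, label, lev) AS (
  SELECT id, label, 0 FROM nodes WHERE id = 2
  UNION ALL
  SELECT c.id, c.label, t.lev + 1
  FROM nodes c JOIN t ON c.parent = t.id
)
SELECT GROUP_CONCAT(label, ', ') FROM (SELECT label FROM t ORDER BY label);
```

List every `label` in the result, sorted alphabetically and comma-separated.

Base: id=2 (n11) at lev 0.
Iteration 1: rows with parent in {2} -> n27 (id 3, lev 1), n5 (id 7, lev 1), n29 (id 8, lev 1).
Iteration 2: rows with parent in {3,7,8} -> n37 (id 6, lev 2), n26 (id 9, lev 2).
Iteration 3: rows with parent in {6,9} -> n3 (id 10, lev 3), n35 (id 11, lev 3).
Iteration 4: no rows with parent in {10,11}; recursion stops.

n11, n26, n27, n29, n3, n35, n37, n5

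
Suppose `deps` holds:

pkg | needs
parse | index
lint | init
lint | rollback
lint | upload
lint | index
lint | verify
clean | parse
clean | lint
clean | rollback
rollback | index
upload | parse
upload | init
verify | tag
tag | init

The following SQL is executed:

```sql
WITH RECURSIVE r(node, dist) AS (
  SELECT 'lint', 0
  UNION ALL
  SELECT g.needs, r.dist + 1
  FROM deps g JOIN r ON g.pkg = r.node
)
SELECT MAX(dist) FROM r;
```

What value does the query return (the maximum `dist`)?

Base: (lint, dist=0).
Iteration 1: edges from {lint} -> (index, dist=1), (init, dist=1), (rollback, dist=1), (upload, dist=1), (verify, dist=1).
Iteration 2: edges from {index,init,rollback,upload,verify} -> (index, dist=2), (init, dist=2), (parse, dist=2), (tag, dist=2).
Iteration 3: edges from {index,init,parse,tag} -> (index, dist=3), (init, dist=3).
Iteration 4: no outgoing edges from {index,init}; recursion stops.
dist values: 0, 1, 1, 1, 1, 1, 2, 2, 2, 2, 3, 3; the maximum is 3.

3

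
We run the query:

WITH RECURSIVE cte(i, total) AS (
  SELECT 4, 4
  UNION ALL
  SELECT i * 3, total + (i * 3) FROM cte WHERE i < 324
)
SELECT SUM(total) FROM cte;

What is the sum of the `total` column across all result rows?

Base: i=4, total=4.
Iteration 1: 4 < 324 holds -> i = 4 * 3 = 12, total = 4 + 12 = 16.
Iteration 2: 12 < 324 holds -> i = 12 * 3 = 36, total = 16 + 36 = 52.
Iteration 3: 36 < 324 holds -> i = 36 * 3 = 108, total = 52 + 108 = 160.
Iteration 4: 108 < 324 holds -> i = 108 * 3 = 324, total = 160 + 324 = 484.
Iteration 5: 324 < 324 fails; recursion stops.
SUM(total) = 4 + 16 + 52 + 160 + 484 = 716.

716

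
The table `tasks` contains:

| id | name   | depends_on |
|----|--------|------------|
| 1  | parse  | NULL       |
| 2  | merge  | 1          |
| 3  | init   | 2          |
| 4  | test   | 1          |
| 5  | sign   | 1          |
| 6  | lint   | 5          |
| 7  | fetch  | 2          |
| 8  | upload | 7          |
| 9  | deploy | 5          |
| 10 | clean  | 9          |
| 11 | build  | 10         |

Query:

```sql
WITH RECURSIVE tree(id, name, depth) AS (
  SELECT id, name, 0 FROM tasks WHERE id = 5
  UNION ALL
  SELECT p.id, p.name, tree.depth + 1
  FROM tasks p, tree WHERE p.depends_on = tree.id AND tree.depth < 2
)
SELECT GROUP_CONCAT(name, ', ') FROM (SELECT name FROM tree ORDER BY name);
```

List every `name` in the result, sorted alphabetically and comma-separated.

clean, deploy, lint, sign

Base: id=5 (sign) at depth 0.
Iteration 1: rows with depends_on in {5} -> lint (id 6, depth 1), deploy (id 9, depth 1).
Iteration 2: rows with depends_on in {6,9} -> clean (id 10, depth 2).
Iteration 3: depth < 2 fails for all current rows; recursion stops.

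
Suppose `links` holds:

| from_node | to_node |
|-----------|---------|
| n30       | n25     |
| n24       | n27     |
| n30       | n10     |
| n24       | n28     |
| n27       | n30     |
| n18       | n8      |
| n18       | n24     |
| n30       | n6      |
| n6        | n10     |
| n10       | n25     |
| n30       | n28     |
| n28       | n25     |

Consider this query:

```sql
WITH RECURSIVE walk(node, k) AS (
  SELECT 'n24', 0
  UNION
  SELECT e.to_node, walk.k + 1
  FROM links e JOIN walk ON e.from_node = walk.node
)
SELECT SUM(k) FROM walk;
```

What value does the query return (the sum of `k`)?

Base: (n24, k=0).
Iteration 1: edges from {n24} -> (n27, k=1), (n28, k=1).
Iteration 2: edges from {n27,n28} -> (n25, k=2), (n30, k=2).
Iteration 3: edges from {n25,n30} -> (n10, k=3), (n25, k=3), (n28, k=3), (n6, k=3).
Iteration 4: edges from {n10,n25,n28,n6} -> (n10, k=4), (n25, k=4). [UNION drops 1 duplicate row(s)]
Iteration 5: edges from {n10,n25} -> (n25, k=5).
Iteration 6: no outgoing edges from {n25}; recursion stops.
SUM(k) = 0 + 1 + 1 + 2 + 2 + 3 + 3 + 3 + 3 + 4 + 4 + 5 = 31.

31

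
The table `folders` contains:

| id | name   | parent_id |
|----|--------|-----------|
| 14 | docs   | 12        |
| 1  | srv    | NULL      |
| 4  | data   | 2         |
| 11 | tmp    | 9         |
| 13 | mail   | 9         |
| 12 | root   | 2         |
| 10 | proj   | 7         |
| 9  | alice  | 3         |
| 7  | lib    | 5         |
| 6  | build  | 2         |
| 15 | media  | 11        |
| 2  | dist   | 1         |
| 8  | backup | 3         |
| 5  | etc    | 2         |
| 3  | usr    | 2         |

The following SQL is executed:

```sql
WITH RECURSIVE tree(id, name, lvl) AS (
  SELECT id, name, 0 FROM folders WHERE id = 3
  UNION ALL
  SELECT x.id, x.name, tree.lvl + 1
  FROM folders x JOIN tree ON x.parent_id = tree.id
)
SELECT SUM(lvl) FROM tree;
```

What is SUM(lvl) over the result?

9

Base: id=3 (usr) at lvl 0.
Iteration 1: rows with parent_id in {3} -> backup (id 8, lvl 1), alice (id 9, lvl 1).
Iteration 2: rows with parent_id in {8,9} -> tmp (id 11, lvl 2), mail (id 13, lvl 2).
Iteration 3: rows with parent_id in {11,13} -> media (id 15, lvl 3).
Iteration 4: no rows with parent_id in {15}; recursion stops.
SUM(lvl) = 0 + 1 + 1 + 2 + 2 + 3 = 9.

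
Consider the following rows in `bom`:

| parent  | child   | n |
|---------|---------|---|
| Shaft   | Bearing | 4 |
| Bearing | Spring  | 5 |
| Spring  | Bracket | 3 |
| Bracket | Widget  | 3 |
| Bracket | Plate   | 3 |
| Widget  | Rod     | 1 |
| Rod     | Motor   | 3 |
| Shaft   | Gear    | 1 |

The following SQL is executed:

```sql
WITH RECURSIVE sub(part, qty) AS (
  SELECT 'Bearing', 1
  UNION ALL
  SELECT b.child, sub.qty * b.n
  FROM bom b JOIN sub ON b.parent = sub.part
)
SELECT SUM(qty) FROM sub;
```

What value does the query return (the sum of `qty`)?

Base: (Bearing, qty=1).
Iteration 1: components of {Bearing} -> Spring = 1*5 = 5.
Iteration 2: components of {Spring} -> Bracket = 5*3 = 15.
Iteration 3: components of {Bracket} -> Plate = 15*3 = 45, Widget = 15*3 = 45.
Iteration 4: components of {Plate,Widget} -> Rod = 45*1 = 45.
Iteration 5: components of {Rod} -> Motor = 45*3 = 135.
Iteration 6: no further components; recursion stops.
SUM(qty) = 1 + 5 + 15 + 45 + 45 + 45 + 135 = 291.

291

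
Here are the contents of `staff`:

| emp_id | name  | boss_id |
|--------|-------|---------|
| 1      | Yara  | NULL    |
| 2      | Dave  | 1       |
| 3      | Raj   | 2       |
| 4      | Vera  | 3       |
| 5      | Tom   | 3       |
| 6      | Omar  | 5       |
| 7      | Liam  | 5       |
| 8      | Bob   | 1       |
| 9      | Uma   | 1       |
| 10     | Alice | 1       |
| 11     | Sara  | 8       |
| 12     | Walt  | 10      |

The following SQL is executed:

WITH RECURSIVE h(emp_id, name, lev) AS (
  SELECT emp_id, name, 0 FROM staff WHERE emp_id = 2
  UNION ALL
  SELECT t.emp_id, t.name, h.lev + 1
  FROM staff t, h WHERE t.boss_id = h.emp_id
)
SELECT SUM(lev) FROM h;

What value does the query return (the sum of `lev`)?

11

Base: emp_id=2 (Dave) at lev 0.
Iteration 1: rows with boss_id in {2} -> Raj (id 3, lev 1).
Iteration 2: rows with boss_id in {3} -> Vera (id 4, lev 2), Tom (id 5, lev 2).
Iteration 3: rows with boss_id in {4,5} -> Omar (id 6, lev 3), Liam (id 7, lev 3).
Iteration 4: no rows with boss_id in {6,7}; recursion stops.
SUM(lev) = 0 + 1 + 2 + 2 + 3 + 3 = 11.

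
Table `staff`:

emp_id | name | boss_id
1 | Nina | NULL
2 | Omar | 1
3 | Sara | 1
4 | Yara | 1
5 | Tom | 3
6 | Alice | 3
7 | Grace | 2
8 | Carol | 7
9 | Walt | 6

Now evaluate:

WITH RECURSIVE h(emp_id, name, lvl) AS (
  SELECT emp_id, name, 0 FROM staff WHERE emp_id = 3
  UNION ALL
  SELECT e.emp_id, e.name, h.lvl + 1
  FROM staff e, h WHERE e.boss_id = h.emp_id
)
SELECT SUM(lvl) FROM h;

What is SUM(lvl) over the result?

4

Base: emp_id=3 (Sara) at lvl 0.
Iteration 1: rows with boss_id in {3} -> Tom (id 5, lvl 1), Alice (id 6, lvl 1).
Iteration 2: rows with boss_id in {5,6} -> Walt (id 9, lvl 2).
Iteration 3: no rows with boss_id in {9}; recursion stops.
SUM(lvl) = 0 + 1 + 1 + 2 = 4.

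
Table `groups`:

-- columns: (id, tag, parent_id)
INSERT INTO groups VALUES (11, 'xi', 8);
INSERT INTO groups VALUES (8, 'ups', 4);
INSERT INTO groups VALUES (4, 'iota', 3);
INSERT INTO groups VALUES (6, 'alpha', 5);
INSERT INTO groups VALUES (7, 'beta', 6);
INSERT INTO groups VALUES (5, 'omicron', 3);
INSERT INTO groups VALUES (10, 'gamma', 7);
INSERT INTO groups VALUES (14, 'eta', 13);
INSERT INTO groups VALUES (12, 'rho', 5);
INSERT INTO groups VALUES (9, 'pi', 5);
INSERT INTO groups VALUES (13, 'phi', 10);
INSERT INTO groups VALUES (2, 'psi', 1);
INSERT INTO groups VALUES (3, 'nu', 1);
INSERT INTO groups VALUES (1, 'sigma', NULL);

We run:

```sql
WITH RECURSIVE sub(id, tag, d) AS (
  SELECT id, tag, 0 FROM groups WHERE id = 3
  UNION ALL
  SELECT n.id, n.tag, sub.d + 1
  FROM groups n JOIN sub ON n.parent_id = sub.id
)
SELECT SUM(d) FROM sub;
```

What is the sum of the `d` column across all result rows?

31

Base: id=3 (nu) at d 0.
Iteration 1: rows with parent_id in {3} -> iota (id 4, d 1), omicron (id 5, d 1).
Iteration 2: rows with parent_id in {4,5} -> alpha (id 6, d 2), ups (id 8, d 2), pi (id 9, d 2), rho (id 12, d 2).
Iteration 3: rows with parent_id in {6,8,9,12} -> beta (id 7, d 3), xi (id 11, d 3).
Iteration 4: rows with parent_id in {7,11} -> gamma (id 10, d 4).
Iteration 5: rows with parent_id in {10} -> phi (id 13, d 5).
Iteration 6: rows with parent_id in {13} -> eta (id 14, d 6).
Iteration 7: no rows with parent_id in {14}; recursion stops.
SUM(d) = 0 + 1 + 1 + 2 + 2 + 2 + 2 + 3 + 3 + 4 + 5 + 6 = 31.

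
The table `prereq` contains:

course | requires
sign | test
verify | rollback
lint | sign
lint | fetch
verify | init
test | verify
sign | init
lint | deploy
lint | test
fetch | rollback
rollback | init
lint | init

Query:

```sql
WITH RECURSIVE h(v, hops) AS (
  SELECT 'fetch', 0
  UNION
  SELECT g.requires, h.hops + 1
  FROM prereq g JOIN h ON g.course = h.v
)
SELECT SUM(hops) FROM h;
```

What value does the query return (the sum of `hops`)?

Base: (fetch, hops=0).
Iteration 1: edges from {fetch} -> (rollback, hops=1).
Iteration 2: edges from {rollback} -> (init, hops=2).
Iteration 3: no outgoing edges from {init}; recursion stops.
SUM(hops) = 0 + 1 + 2 = 3.

3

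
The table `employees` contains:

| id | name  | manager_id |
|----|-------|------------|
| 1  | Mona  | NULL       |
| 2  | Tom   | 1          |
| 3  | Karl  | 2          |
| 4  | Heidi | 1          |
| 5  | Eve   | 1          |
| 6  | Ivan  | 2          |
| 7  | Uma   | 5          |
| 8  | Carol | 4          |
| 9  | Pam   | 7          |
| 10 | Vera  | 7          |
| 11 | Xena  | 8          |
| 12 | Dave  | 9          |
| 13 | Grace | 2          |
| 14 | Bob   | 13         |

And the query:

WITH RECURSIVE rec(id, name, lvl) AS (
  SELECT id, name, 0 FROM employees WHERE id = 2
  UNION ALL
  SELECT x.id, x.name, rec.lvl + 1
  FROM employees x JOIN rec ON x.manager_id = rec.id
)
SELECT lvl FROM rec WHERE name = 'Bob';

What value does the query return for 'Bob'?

Base: id=2 (Tom) at lvl 0.
Iteration 1: rows with manager_id in {2} -> Karl (id 3, lvl 1), Ivan (id 6, lvl 1), Grace (id 13, lvl 1).
Iteration 2: rows with manager_id in {3,6,13} -> Bob (id 14, lvl 2).
Iteration 3: no rows with manager_id in {14}; recursion stops.

2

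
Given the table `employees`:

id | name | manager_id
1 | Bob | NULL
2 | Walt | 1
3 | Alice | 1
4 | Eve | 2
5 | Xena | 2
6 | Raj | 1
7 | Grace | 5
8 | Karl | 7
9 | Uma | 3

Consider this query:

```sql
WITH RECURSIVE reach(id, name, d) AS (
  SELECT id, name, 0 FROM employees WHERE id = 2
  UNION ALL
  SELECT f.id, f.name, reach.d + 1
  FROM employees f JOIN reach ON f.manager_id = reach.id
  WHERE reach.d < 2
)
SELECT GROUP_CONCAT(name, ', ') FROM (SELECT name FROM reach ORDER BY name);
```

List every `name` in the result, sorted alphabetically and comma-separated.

Eve, Grace, Walt, Xena

Base: id=2 (Walt) at d 0.
Iteration 1: rows with manager_id in {2} -> Eve (id 4, d 1), Xena (id 5, d 1).
Iteration 2: rows with manager_id in {4,5} -> Grace (id 7, d 2).
Iteration 3: d < 2 fails for all current rows; recursion stops.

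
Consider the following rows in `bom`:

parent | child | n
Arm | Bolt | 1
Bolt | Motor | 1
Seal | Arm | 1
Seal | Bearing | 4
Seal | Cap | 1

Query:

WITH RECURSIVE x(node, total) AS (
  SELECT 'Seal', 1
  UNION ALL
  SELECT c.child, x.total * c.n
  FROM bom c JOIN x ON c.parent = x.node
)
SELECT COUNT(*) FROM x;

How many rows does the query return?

Base: (Seal, total=1).
Iteration 1: components of {Seal} -> Arm = 1*1 = 1, Bearing = 1*4 = 4, Cap = 1*1 = 1.
Iteration 2: components of {Arm,Bearing,Cap} -> Bolt = 1*1 = 1.
Iteration 3: components of {Bolt} -> Motor = 1*1 = 1.
Iteration 4: no further components; recursion stops.
Total rows emitted: 6.

6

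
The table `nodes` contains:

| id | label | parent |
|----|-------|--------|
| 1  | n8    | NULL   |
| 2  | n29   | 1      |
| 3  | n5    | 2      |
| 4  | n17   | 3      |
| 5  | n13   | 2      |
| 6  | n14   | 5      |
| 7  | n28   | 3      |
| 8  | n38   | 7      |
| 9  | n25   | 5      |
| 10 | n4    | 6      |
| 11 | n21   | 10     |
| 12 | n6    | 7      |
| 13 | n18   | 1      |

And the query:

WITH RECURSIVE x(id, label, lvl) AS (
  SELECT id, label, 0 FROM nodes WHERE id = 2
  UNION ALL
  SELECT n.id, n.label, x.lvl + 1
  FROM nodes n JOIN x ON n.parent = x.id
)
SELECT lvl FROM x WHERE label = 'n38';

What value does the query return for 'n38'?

Base: id=2 (n29) at lvl 0.
Iteration 1: rows with parent in {2} -> n5 (id 3, lvl 1), n13 (id 5, lvl 1).
Iteration 2: rows with parent in {3,5} -> n17 (id 4, lvl 2), n14 (id 6, lvl 2), n28 (id 7, lvl 2), n25 (id 9, lvl 2).
Iteration 3: rows with parent in {4,6,7,9} -> n38 (id 8, lvl 3), n4 (id 10, lvl 3), n6 (id 12, lvl 3).
Iteration 4: rows with parent in {8,10,12} -> n21 (id 11, lvl 4).
Iteration 5: no rows with parent in {11}; recursion stops.

3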